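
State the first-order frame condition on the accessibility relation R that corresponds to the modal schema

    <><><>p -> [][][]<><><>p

forall x forall y forall z ((x R^3 y & x R^3 z) -> exists w (y = w & z R^3 w))

This is a Sahlqvist (Geach-type) schema ◇^3□^0p → □^3◇^3p.
Minimal-valuation argument: fix x; take any y with xR^3y and any z with xR^3z. Set V(p) to the set of worlds R-reachable from y in exactly 0 steps. Then □^0p holds at y, so the antecedent holds at x; validity forces ◇^3p at z, giving a w with zR^3w and yR^0w.
First-order correspondent: forall x forall y forall z ((x R^3 y & x R^3 z) -> exists w (y = w & z R^3 w)).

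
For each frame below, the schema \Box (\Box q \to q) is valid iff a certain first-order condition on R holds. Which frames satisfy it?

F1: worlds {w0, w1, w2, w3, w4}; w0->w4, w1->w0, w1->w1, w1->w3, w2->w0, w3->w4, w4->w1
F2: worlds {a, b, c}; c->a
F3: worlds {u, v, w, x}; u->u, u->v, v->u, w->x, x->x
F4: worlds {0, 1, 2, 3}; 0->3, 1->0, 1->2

This is the axiom for shift-reflexivity; its first-order frame correspondent is \forall x \forall y (Rxy \to Ryy).
F1: fails — Rw1w0 but not Rw0w0.
F2: fails — Rca but not Raa.
F3: fails — Ruv but not Rvv.
F4: fails — R12 but not R22.
Valid on no frame.

none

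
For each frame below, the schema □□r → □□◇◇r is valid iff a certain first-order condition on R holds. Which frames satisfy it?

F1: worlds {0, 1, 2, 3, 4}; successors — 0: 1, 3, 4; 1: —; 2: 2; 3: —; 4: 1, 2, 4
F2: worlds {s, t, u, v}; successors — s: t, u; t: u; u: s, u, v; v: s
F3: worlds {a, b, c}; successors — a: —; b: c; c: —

This is the axiom for a generalized confluence (Geach) condition; its first-order frame correspondent is ∀x ∀z (xR²z → ∃w (xR²w ∧ zR²w)).
F1: fails — 0R²1 but no w with 0R²w and 1R²w.
F2: holds.
F3: holds.

F2, F3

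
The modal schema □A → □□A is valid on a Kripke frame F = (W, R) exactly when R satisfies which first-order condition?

Suppose □A→□□A is valid. Take Rxy, Ryz and set V(A)={w : Rxw}. Then □A at x, so □□A at x, so □A at y, so A at z, i.e. Rxz.

transitivity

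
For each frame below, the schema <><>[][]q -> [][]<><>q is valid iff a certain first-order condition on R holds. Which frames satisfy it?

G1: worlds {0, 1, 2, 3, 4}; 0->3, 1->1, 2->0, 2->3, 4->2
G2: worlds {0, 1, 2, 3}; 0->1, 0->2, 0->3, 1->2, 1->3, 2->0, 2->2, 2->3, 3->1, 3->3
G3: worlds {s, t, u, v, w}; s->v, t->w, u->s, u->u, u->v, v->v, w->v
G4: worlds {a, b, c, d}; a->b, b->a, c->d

G2, G3, G4

Frame correspondent (Sahlqvist): forall x forall y forall z ((x R^2 y & x R^2 z) -> exists w (y R^2 w & z R^2 w)) — i.e. a generalized confluence (Geach) condition.
G1: fails — 2R²3, 2R²3 but no w with 3R²w and 3R²w.
G2: satisfies the condition.
G3: satisfies the condition.
G4: satisfies the condition.
Valid on: G2, G3, G4.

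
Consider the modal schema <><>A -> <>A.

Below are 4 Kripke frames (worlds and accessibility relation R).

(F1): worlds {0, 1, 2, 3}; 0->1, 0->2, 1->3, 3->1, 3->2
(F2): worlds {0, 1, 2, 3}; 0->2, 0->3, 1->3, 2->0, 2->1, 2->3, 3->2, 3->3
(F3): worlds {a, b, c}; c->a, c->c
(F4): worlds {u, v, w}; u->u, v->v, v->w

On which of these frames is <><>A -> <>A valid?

(F3), (F4)

Frame correspondent (Sahlqvist): forall x forall y forall z (Rxy & Ryz -> Rxz) — i.e. transitivity.
(F1): fails — R31 and R13 but not R33.
(F2): fails — R32 and R20 but not R30.
(F3): holds.
(F4): holds.
Valid on: (F3), (F4).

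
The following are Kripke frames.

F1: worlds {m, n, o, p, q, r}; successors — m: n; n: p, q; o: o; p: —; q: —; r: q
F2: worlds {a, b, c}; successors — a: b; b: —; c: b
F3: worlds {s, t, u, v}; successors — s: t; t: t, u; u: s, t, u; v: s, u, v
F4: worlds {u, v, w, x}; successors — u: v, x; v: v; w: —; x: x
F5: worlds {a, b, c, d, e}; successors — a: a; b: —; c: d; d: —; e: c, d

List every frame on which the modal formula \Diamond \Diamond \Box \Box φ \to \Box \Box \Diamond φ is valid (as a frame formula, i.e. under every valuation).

Frame correspondent (Sahlqvist): \forall x \forall y \forall z ((x R^2 y \wedge x R^2 z) \to \exists w (y R^2 w \wedge zRw)) — i.e. a generalized confluence (Geach) condition.
F1: fails — mR²p, mR²p but no w with pR²w and pRw.
F2: ✓.
F3: ✓.
F4: fails — uR²v, uR²x but no t with vR²t and xRt.
F5: fails — eR²d, eR²d but no w with dR²w and dRw.

F2, F3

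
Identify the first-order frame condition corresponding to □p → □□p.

Suppose □p→□□p is valid. Take Rxy, Ryz and set V(p)={w : Rxw}. Then □p at x, so □□p at x, so □p at y, so p at z, i.e. Rxz.

transitivity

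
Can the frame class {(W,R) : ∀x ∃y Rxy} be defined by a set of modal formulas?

Yes: it is seriality, defined by the D schema □p → ◇p.
Suppose □p→◇p is valid. At any x set V(p)=W. Then □p at x, so ◇p at x, so x has a successor.

Yes, by □p → ◇p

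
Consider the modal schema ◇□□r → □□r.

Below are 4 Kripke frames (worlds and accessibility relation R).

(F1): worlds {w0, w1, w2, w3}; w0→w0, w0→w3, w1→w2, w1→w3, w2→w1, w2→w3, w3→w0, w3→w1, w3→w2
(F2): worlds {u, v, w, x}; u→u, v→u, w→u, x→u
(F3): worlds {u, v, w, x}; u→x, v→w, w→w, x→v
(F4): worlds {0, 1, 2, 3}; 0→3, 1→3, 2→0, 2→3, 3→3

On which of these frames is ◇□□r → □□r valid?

(F1), (F2), (F4)

Frame correspondent (Sahlqvist): ∀x ∀y ∀z ((xRy ∧ xR²z) → ∃w (yR²w ∧ z = w)) — i.e. a generalized confluence (Geach) condition.
(F1): satisfies the condition.
(F2): satisfies the condition.
(F3): fails — uRx, uR²v but no t with xR²t and v=t.
(F4): satisfies the condition.
Valid on: (F1), (F2), (F4).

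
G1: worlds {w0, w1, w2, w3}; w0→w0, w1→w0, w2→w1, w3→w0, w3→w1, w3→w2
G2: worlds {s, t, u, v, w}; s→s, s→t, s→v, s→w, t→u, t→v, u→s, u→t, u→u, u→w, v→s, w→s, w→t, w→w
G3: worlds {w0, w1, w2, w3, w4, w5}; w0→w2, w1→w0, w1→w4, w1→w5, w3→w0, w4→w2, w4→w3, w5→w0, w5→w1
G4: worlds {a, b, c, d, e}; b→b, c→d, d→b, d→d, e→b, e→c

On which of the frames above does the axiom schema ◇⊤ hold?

G1, G2

Frame correspondent (Sahlqvist): ∀x ∃y Rxy — i.e. seriality.
G1: condition met.
G2: condition met.
G3: fails — world w2 has no successor.
G4: fails — world a has no successor.
Valid on: G1, G2.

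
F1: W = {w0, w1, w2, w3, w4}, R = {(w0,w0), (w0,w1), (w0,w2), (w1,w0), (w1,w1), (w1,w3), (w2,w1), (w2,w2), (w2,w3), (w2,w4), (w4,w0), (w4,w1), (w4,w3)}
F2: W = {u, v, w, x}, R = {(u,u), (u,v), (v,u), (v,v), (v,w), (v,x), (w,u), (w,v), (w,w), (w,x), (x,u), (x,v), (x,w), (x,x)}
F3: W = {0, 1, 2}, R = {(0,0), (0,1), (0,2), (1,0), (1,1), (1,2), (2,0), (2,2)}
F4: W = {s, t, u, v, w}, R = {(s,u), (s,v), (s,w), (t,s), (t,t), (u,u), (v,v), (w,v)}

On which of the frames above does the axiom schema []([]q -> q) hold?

F2, F3

This is the axiom for shift-reflexivity; its first-order frame correspondent is forall x forall y (Rxy -> Ryy).
F1: fails — Rw2w4 but not Rw4w4.
F2: satisfies the condition.
F3: satisfies the condition.
F4: fails — Rts but not Rss.
Valid on: F2, F3.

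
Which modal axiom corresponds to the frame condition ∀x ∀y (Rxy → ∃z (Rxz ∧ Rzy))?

The condition is density. The C4 schema □□ψ → □ψ defines it.
Suppose □□ψ→□ψ is valid. Take Rxy and set V(ψ)={w : xR²w}. Then □□ψ at x, so □ψ at x, so ψ at y, i.e. ∃z(Rxz∧Rzy).

□□ψ → □ψ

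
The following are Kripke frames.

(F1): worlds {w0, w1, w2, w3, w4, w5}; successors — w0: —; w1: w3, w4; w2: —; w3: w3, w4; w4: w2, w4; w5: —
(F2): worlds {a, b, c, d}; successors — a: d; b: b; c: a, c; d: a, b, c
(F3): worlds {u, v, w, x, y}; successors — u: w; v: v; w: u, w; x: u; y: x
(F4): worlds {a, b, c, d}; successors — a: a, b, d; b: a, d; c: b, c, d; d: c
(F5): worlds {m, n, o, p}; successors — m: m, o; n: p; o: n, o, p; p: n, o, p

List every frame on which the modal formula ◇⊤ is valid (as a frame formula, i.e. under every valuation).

(F2), (F3), (F4), (F5)

This is the axiom for seriality; its first-order frame correspondent is ∀x ∃y Rxy.
(F1): fails — world w0 has no successor.
(F2): condition met.
(F3): condition met.
(F4): condition met.
(F5): condition met.
Valid on: (F2), (F3), (F4), (F5).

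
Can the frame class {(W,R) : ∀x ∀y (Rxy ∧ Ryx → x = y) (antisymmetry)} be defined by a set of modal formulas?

If a class were modally definable it would be closed under surjective bounded morphisms (Goldblatt–Thomason).
The 6-cycle (worlds 0,1,2,3,4,5 with 0→1→2→3→4→5→0) is antisymmetric. Sending even-indexed worlds to a and odd-indexed worlds to b is a surjective bounded morphism onto the two-world frame with a↔b, which is not antisymmetric.
So the class is not modally definable.

No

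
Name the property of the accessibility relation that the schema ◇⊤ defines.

This is a form of the D axiom.
Its frame correspondent is seriality — ∀x ∃y Rxy.

seriality: ∀x ∃y Rxy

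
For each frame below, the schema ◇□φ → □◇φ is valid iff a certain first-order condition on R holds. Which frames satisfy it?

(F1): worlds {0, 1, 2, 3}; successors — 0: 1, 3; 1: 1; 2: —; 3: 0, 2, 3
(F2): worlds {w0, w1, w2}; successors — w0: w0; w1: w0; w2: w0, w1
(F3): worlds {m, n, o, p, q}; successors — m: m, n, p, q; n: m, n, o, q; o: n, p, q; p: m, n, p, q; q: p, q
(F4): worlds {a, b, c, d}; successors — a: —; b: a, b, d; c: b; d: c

(F2), (F3)

The schema corresponds to convergence: ∀x ∀y ∀z (Rxy ∧ Rxz → ∃w (Ryw ∧ Rzw)).
(F1): fails — R01 and R03 but 1 and 3 have no common successor.
(F2): holds.
(F3): holds.
(F4): fails — Rbb and Rba but b and a have no common successor.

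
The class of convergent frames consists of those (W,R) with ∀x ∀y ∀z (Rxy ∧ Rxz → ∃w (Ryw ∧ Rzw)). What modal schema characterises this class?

◇□p → □◇p

A defining formula is ◇□p → □◇p (the .2 axiom).
Suppose ◇□p→□◇p is valid. Take Rxy, Rxz and set V(p)={w : Ryw}. Then □p at y so ◇□p at x, so □◇p at x, so ◇p at z, giving w with Rzw and Ryw.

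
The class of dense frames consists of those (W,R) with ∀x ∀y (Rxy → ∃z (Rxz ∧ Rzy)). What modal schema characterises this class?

The condition is density. The C4 schema □□r → □r defines it.
Suppose □□r→□r is valid. Take Rxy and set V(r)={w : xR²w}. Then □□r at x, so □r at x, so r at y, i.e. ∃z(Rxz∧Rzy).

□□r → □r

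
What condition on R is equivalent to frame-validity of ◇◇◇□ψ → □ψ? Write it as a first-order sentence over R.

This is a Sahlqvist (Geach-type) schema ◇^3□^1ψ → □^1◇^0ψ.
Minimal-valuation argument: fix x; take any y with xR^3y and any z with xR^1z. Set V(ψ) to the set of worlds R-reachable from y in exactly 1 step. Then □^1ψ holds at y, so the antecedent holds at x; validity forces ◇^0ψ at z, giving a w with zR^0w and yR^1w.
First-order correspondent: ∀x ∀y ∀z ((xR³y ∧ xRz) → ∃w (yRw ∧ z = w)).

∀x ∀y ∀z ((xR³y ∧ xRz) → ∃w (yRw ∧ z = w))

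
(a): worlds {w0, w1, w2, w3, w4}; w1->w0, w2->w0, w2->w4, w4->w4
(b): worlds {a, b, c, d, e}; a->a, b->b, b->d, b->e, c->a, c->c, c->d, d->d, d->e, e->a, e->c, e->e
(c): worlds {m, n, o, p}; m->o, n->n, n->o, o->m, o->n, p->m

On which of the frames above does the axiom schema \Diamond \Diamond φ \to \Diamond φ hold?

Frame correspondent (Sahlqvist): \forall x \forall y \forall z (Rxy \wedge Ryz \to Rxz) — i.e. transitivity.
(a): satisfies the condition.
(b): fails — Rcd and Rde but not Rce.
(c): fails — Rom and Rmo but not Roo.
Valid on: (a).

(a)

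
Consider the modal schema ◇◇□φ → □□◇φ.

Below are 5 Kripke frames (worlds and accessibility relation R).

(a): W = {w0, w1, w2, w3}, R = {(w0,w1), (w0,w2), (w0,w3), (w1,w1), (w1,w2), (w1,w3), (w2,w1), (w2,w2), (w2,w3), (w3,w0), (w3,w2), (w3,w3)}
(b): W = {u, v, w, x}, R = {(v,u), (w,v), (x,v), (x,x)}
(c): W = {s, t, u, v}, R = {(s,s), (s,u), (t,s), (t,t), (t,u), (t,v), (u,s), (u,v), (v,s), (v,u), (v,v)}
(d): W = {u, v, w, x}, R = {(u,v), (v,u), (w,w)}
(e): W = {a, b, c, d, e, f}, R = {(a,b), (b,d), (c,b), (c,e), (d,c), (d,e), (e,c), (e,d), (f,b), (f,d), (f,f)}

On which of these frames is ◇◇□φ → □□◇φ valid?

(a), (c), (d)

Frame correspondent (Sahlqvist): ∀x ∀y ∀z ((xR²y ∧ xR²z) → ∃w (yRw ∧ zRw)) — i.e. a generalized confluence (Geach) condition.
(a): ✓.
(b): fails — wR²u, wR²u but no t with uRt and uRt.
(c): ✓.
(d): ✓.
(e): fails — bR²c, bR²e but no w with cRw and eRw.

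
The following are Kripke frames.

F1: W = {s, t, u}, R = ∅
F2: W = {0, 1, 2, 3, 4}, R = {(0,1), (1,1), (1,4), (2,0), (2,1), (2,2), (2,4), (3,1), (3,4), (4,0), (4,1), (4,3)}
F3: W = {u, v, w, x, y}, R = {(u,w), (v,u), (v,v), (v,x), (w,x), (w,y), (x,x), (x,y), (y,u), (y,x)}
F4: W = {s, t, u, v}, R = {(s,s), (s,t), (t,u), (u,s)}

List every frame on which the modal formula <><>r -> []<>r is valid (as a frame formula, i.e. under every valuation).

F1

Frame correspondent (Sahlqvist): forall x forall y forall z ((x R^2 y & xRz) -> exists w (y = w & zRw)) — i.e. a generalized confluence (Geach) condition.
F1: holds.
F2: fails — 1R²0, 1R1 but no w with 0=w and 1Rw.
F3: fails — vR²u, vRu but no t with u=t and uRt.
F4: fails — sR²s, sRt but no w with s=w and tRw.
Valid on: F1.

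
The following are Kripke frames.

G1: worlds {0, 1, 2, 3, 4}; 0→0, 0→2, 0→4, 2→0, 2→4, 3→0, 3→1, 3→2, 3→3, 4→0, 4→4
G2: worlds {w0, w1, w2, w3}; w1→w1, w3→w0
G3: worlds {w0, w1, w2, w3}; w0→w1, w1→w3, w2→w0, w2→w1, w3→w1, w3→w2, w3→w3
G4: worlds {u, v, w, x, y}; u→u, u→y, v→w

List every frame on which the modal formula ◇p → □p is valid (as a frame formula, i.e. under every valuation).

Frame correspondent (Sahlqvist): ∀x ∀y ∀z (Rxy ∧ Rxz → y = z) — i.e. partial functionality.
G1: fails — 0 sees both 0 and 2.
G2: holds.
G3: fails — w2 sees both w0 and w1.
G4: fails — u sees both u and y.

G2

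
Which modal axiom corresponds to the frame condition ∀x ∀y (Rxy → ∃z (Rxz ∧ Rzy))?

The condition is density. The C4 schema □□q → □q defines it.
Suppose □□q→□q is valid. Take Rxy and set V(q)={w : xR²w}. Then □□q at x, so □q at x, so q at y, i.e. ∃z(Rxz∧Rzy).

□□q → □q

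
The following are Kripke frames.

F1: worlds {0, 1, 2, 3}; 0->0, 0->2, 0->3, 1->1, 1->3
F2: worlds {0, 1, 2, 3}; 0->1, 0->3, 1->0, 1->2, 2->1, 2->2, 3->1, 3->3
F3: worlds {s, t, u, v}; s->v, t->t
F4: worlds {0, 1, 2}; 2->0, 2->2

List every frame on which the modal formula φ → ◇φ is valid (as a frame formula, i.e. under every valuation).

none

The schema corresponds to reflexivity: ∀x Rxx.
F1: fails — world 2 does not see itself.
F2: fails — world 0 does not see itself.
F3: fails — world s does not see itself.
F4: fails — world 0 does not see itself.
Valid on no frame.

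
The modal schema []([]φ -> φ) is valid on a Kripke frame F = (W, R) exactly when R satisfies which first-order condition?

Suppose □(□φ→φ) is valid. Take Rxy and set V(φ)={w : Ryw}. Then at y, □φ holds; since □(□φ→φ) at x, □φ→φ at y, so φ at y, i.e. Ryy.

Shift-reflexivity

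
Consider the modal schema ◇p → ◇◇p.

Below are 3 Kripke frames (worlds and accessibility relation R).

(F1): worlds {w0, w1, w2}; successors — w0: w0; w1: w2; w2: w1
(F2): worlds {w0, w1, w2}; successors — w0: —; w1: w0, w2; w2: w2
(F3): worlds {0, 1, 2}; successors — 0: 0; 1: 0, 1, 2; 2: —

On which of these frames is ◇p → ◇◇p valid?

(F3)

This is the axiom for a generalized confluence (Geach) condition; its first-order frame correspondent is ∀x ∀y (xRy → ∃w (y = w ∧ xR²w)).
(F1): fails — w1Rw2 but no w with w2=w and w1R²w.
(F2): fails — w1Rw0 but no w with w0=w and w1R²w.
(F3): satisfies the condition.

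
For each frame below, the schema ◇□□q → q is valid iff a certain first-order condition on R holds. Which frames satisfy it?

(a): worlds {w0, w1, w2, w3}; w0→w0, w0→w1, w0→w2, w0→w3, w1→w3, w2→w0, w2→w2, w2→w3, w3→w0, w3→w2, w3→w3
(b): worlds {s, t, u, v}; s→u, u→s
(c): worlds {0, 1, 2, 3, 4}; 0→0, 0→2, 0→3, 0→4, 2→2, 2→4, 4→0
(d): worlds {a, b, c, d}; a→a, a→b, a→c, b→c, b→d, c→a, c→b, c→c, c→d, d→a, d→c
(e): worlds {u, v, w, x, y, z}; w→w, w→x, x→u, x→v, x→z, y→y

(a), (d)

This is the axiom for a generalized confluence (Geach) condition; its first-order frame correspondent is ∀x ∀y (xRy → ∃w (yR²w ∧ x = w)).
(a): satisfies the condition.
(b): fails — sRu but no w with uR²w and s=w.
(c): fails — 0R3 but no w with 3R²w and 0=w.
(d): satisfies the condition.
(e): fails — wRx but no t with xR²t and w=t.
Valid on: (a), (d).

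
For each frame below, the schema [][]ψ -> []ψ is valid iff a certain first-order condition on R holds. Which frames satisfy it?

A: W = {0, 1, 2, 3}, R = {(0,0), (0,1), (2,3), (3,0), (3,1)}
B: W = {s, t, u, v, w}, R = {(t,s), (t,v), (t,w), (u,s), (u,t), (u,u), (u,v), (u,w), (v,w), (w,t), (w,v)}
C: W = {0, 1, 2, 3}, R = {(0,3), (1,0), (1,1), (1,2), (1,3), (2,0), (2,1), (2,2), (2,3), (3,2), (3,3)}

Frame correspondent (Sahlqvist): forall x forall y (Rxy -> exists z (Rxz & Rzy)) — i.e. density.
A: fails — R23 but no z with R2z and Rz3.
B: fails — Rwt but no z with Rwz and Rzt.
C: holds.

C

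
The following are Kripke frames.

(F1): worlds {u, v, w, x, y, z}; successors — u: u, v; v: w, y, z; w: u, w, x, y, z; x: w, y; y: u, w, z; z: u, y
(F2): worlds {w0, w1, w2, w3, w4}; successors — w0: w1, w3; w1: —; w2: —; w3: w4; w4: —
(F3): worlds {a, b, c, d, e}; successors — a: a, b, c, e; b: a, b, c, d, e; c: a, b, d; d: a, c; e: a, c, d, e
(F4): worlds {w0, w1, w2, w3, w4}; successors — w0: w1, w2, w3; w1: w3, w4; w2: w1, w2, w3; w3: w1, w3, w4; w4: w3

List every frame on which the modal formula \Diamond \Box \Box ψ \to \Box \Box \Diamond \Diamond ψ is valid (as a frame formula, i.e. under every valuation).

(F1), (F3), (F4)

Frame correspondent (Sahlqvist): \forall x \forall y \forall z ((xRy \wedge x R^2 z) \to \exists w (y R^2 w \wedge z R^2 w)) — i.e. a generalized confluence (Geach) condition.
(F1): satisfies the condition.
(F2): fails — w0Rw1, w0R²w4 but no w with w1R²w and w4R²w.
(F3): satisfies the condition.
(F4): satisfies the condition.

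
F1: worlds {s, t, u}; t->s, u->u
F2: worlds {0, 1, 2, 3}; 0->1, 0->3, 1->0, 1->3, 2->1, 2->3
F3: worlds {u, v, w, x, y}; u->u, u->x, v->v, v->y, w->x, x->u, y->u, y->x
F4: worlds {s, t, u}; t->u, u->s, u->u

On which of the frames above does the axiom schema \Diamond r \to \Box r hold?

F1

This is the axiom for partial functionality; its first-order frame correspondent is \forall x \forall y \forall z (Rxy \wedge Rxz \to y = z).
F1: condition met.
F2: fails — 0 sees both 1 and 3.
F3: fails — u sees both u and x.
F4: fails — u sees both s and u.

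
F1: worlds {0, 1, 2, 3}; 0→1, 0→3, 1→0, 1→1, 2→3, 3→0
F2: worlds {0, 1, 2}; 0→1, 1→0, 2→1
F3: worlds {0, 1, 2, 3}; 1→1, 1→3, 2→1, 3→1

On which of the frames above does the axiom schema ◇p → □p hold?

The schema corresponds to partial functionality: ∀x ∀y ∀z (Rxy ∧ Rxz → y = z).
F1: fails — 0 sees both 1 and 3.
F2: holds.
F3: fails — 1 sees both 1 and 3.
Valid on: F2.

F2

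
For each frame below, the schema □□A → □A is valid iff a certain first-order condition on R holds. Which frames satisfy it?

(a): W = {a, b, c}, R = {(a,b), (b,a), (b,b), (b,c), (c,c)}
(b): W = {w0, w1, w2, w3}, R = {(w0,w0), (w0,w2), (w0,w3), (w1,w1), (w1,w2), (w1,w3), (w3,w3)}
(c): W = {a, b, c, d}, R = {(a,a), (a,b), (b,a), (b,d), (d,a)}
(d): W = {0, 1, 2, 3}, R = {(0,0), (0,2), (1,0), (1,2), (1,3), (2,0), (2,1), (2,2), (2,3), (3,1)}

This is the axiom for density; its first-order frame correspondent is ∀x ∀y (Rxy → ∃z (Rxz ∧ Rzy)).
(a): ✓.
(b): ✓.
(c): fails — Rbd but no z with Rbz and Rzd.
(d): fails — R31 but no z with R3z and Rz1.

(a), (b)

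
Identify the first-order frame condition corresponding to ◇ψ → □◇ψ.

Suppose ◇ψ→□◇ψ is valid. Take Rxy, Rxz and set V(ψ)={y}. Then ◇ψ at x, so □◇ψ at x, so ◇ψ at z, so some w with Rzw has ψ; w=y, i.e. Rzy. By symmetry of the argument, Ryz.
Conversely, any frame satisfying ∀x ∀y ∀z (Rxy ∧ Rxz → Ryz) validates the schema.
So the correspondent is the Euclidean property.

the Euclidean property: ∀x ∀y ∀z (Rxy ∧ Rxz → Ryz)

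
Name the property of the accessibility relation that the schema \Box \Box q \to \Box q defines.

This is the C4 axiom.
Its frame correspondent is density — \forall x \forall y (Rxy \to \exists z (Rxz \wedge Rzy)).

density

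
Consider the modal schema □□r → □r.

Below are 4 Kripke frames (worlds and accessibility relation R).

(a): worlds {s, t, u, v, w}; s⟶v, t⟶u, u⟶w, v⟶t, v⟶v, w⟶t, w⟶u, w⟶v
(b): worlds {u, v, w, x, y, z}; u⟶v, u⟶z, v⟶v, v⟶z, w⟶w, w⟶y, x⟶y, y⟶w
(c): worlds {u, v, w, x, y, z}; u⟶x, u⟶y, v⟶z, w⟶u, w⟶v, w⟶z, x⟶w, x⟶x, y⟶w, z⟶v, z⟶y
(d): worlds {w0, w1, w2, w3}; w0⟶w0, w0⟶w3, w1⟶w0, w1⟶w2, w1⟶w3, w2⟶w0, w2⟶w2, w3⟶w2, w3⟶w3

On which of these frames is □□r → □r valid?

This is the axiom for density; its first-order frame correspondent is ∀x ∀y (Rxy → ∃z (Rxz ∧ Rzy)).
(a): fails — Ruw but no z with Ruz and Rzw.
(b): fails — Rxy but no t with Rxt and Rty.
(c): fails — Rwu but no t with Rwt and Rtu.
(d): condition met.

(d)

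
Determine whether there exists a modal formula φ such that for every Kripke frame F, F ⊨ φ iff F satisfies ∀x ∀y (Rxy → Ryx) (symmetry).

Yes, by p → □◇p

The condition is symmetry. A defining modal formula is p → □◇p.
Suppose p→□◇p is valid. Take Rxy and set V(p)={x}. Then p at x, so □◇p at x, so ◇p at y, so some z with Ryz has p; z=x, i.e. Ryx.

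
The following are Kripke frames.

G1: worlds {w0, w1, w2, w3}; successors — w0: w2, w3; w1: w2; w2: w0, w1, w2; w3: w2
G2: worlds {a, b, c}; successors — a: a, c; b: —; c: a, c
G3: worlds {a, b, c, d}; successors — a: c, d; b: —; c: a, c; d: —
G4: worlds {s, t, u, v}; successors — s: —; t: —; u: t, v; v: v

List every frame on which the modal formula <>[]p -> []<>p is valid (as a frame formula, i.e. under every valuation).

G1, G2

The schema corresponds to convergence: forall x forall y forall z (Rxy & Rxz -> exists w (Ryw & Rzw)).
G1: holds.
G2: holds.
G3: fails — Rac and Rad but c and d have no common successor.
G4: fails — Ruv and Rut but v and t have no common successor.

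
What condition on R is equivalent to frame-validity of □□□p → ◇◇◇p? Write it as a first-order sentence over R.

∀x ∃w (xR³w ∧ xR³w)

This is a Sahlqvist (Geach-type) schema ◇^0□^3p → □^0◇^3p.
Minimal-valuation argument: fix x; take any y with xR^0y and any z with xR^0z. Set V(p) to the set of worlds R-reachable from y in exactly 3 steps. Then □^3p holds at y, so the antecedent holds at x; validity forces ◇^3p at z, giving a w with zR^3w and yR^3w.
First-order correspondent: ∀x ∃w (xR³w ∧ xR³w).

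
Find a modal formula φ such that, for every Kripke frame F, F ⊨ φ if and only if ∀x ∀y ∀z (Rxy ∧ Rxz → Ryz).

This is the Euclidean property; the standard corresponding axiom is 5: ◇s → □◇s.
Suppose ◇s→□◇s is valid. Take Rxy, Rxz and set V(s)={y}. Then ◇s at x, so □◇s at x, so ◇s at z, so some w with Rzw has s; w=y, i.e. Rzy. By symmetry of the argument, Ryz.

◇s → □◇s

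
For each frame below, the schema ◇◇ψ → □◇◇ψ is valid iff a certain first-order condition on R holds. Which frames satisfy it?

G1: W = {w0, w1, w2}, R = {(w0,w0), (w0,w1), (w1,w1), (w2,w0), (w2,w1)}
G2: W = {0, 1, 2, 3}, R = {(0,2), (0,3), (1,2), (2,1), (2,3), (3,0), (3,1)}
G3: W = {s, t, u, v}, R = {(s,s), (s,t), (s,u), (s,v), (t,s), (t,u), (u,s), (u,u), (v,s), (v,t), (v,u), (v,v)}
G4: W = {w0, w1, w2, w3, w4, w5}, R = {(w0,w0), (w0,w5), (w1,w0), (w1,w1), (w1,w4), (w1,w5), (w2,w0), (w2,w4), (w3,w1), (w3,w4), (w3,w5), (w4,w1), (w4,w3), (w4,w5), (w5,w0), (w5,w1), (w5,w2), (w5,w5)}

G3

This is the axiom for a generalized confluence (Geach) condition; its first-order frame correspondent is ∀x ∀y ∀z ((xR²y ∧ xRz) → ∃w (y = w ∧ zR²w)).
G1: fails — w0R²w0, w0Rw1 but no w with w0=w and w1R²w.
G2: fails — 0R²0, 0R3 but no w with 0=w and 3R²w.
G3: ✓.
G4: fails — w1R²w3, w1Rw0 but no w with w3=w and w0R²w.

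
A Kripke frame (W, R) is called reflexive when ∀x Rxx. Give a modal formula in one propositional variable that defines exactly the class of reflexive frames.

This is reflexivity; the standard corresponding axiom is T: □r → r.

□r → r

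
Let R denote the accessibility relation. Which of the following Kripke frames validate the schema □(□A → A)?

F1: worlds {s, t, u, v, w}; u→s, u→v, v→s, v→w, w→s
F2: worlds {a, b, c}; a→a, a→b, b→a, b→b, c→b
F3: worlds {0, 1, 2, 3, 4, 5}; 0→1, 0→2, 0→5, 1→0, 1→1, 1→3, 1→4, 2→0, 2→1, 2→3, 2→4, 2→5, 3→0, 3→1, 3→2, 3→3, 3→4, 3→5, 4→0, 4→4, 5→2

This is the axiom for shift-reflexivity; its first-order frame correspondent is ∀x ∀y (Rxy → Ryy).
F1: fails — Ruv but not Rvv.
F2: condition met.
F3: fails — R25 but not R55.

F2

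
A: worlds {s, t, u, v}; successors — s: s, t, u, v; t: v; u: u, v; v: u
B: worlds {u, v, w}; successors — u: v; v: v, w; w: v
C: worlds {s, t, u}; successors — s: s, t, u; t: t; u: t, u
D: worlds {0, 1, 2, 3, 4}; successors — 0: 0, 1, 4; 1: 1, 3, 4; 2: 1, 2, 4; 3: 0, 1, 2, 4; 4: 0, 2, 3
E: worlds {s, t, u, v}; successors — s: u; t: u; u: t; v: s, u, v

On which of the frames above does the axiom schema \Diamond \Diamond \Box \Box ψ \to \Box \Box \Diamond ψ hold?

The schema corresponds to a generalized confluence (Geach) condition: \forall x \forall y \forall z ((x R^2 y \wedge x R^2 z) \to \exists w (y R^2 w \wedge zRw)).
A: fails — sR²t, sR²t but no w with tR²w and tRw.
B: holds.
C: holds.
D: holds.
E: fails — sR²t, sR²t but no w with tR²w and tRw.

B, C, D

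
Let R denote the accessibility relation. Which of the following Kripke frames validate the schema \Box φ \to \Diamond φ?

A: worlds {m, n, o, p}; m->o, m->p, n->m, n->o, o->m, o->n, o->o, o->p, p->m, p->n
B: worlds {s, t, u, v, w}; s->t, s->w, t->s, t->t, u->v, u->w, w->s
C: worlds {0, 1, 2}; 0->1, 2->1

A

Frame correspondent (Sahlqvist): \forall x \exists y Rxy — i.e. seriality.
A: ✓.
B: fails — world v has no successor.
C: fails — world 1 has no successor.
Valid on: A.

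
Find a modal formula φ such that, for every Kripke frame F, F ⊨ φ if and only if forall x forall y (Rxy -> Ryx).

This is symmetry; the standard corresponding axiom is B: ψ → □◇ψ.
Suppose ψ→□◇ψ is valid. Take Rxy and set V(ψ)={x}. Then ψ at x, so □◇ψ at x, so ◇ψ at y, so some z with Ryz has ψ; z=x, i.e. Ryx.

ψ → □◇ψ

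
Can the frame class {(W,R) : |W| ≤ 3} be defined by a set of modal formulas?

If a class were modally definable it would be closed under disjoint unions (Goldblatt–Thomason).
Any modal formula valid on each of 4 disjoint one-world frames is valid on their disjoint union (validity is preserved under disjoint unions). Each one-world frame has |W|=1≤3, but the union has |W|=4.
So no modal formula (or set of formulas) defines exactly the |W|≤3 frames.

Not definable by any modal formula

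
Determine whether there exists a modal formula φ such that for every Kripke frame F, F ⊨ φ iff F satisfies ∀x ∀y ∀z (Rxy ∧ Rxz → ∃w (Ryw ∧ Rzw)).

Definable; ◇□r → □◇r defines it

This is a Sahlqvist condition; the .2 axiom ◇□r → □◇r defines it.
Suppose ◇□r→□◇r is valid. Take Rxy, Rxz and set V(r)={w : Ryw}. Then □r at y so ◇□r at x, so □◇r at x, so ◇r at z, giving w with Rzw and Ryw.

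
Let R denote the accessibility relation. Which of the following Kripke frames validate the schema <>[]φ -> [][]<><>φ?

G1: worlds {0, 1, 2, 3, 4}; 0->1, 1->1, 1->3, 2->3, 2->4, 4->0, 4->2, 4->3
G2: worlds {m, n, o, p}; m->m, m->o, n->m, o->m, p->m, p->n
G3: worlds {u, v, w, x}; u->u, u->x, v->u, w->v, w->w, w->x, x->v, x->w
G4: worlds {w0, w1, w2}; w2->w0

G2, G4

This is the axiom for a generalized confluence (Geach) condition; its first-order frame correspondent is forall x forall y forall z ((xRy & x R^2 z) -> exists w (yRw & z R^2 w)).
G1: fails — 0R1, 0R²3 but no w with 1Rw and 3R²w.
G2: ✓.
G3: fails — uRx, uR²v but no t with xRt and vR²t.
G4: ✓.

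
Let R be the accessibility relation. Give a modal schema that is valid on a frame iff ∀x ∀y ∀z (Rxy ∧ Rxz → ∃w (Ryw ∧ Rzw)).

The condition is convergence. The .2 schema ◇□q → □◇q defines it.

◇□q → □◇q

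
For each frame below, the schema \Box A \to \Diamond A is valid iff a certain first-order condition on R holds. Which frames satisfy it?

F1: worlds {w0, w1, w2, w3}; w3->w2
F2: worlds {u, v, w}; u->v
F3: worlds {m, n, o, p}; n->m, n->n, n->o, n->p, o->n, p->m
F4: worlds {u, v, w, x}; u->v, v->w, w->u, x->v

The schema corresponds to seriality: \forall x \exists y Rxy.
F1: fails — world w0 has no successor.
F2: fails — world v has no successor.
F3: fails — world m has no successor.
F4: ✓.

F4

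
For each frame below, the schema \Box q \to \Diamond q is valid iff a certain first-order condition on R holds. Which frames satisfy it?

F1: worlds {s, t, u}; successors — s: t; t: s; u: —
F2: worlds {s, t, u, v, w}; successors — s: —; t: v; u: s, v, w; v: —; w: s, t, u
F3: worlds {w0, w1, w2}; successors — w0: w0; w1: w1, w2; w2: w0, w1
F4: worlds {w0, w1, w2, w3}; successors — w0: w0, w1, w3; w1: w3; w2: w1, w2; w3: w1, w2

Frame correspondent (Sahlqvist): \forall x \exists y Rxy — i.e. seriality.
F1: fails — world u has no successor.
F2: fails — world s has no successor.
F3: condition met.
F4: condition met.
Valid on: F3, F4.

F3, F4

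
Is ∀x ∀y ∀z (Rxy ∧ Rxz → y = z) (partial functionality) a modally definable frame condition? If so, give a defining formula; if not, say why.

Yes, by ◇p → □p

This is a Sahlqvist condition; the CD axiom ◇p → □p defines it.
Suppose ◇p→□p is valid. Take Rxy, Rxz and set V(p)={y}. Then ◇p at x, so □p at x, so p at z, i.e. z=y.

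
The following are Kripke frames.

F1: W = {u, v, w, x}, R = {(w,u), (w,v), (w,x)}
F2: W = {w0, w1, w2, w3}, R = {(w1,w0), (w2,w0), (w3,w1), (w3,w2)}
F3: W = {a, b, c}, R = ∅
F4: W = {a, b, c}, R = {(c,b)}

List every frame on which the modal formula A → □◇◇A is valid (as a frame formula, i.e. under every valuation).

This is the axiom for a generalized confluence (Geach) condition; its first-order frame correspondent is ∀x ∀z (xRz → ∃w (x = w ∧ zR²w)).
F1: fails — wRu but no t with w=t and uR²t.
F2: fails — w1Rw0 but no w with w1=w and w0R²w.
F3: satisfies the condition.
F4: fails — cRb but no w with c=w and bR²w.
Valid on: F3.

F3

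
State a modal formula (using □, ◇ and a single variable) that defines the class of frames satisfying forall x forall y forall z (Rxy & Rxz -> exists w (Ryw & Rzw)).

This is convergence; the standard corresponding axiom is .2: ◇□ψ → □◇ψ.
Suppose ◇□ψ→□◇ψ is valid. Take Rxy, Rxz and set V(ψ)={w : Ryw}. Then □ψ at y so ◇□ψ at x, so □◇ψ at x, so ◇ψ at z, giving w with Rzw and Ryw.

◇□ψ → □◇ψ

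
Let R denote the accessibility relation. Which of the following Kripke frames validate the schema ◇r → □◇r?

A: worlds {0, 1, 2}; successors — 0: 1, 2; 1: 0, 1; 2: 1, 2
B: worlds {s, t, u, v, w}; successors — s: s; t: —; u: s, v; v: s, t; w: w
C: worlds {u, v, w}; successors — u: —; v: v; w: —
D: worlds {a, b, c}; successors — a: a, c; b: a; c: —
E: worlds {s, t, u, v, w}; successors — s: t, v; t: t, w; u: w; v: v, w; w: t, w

This is the axiom for the Euclidean property; its first-order frame correspondent is ∀x ∀y ∀z (Rxy ∧ Rxz → Ryz).
A: fails — R01 and R02 but not R12.
B: fails — Ruv and Ruv but not Rvv.
C: satisfies the condition.
D: fails — Rac and Raa but not Rca.
E: fails — Rsv and Rst but not Rvt.

C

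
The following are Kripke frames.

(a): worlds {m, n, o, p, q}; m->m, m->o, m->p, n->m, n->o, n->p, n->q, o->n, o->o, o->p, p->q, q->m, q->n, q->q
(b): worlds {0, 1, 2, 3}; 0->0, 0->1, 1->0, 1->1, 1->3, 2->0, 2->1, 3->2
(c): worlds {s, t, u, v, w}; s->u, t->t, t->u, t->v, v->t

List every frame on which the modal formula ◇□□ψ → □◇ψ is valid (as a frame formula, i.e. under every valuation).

(a)

The schema corresponds to a generalized confluence (Geach) condition: ∀x ∀y ∀z ((xRy ∧ xRz) → ∃w (yR²w ∧ zRw)).
(a): satisfies the condition.
(b): fails — 1R0, 1R3 but no w with 0R²w and 3Rw.
(c): fails — sRu, sRu but no w* with uR²w* and uRw*.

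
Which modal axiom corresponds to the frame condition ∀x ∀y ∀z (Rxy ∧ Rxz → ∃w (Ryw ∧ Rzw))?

◇□s → □◇s

A defining formula is ◇□s → □◇s (the .2 axiom).
Suppose ◇□s→□◇s is valid. Take Rxy, Rxz and set V(s)={w : Ryw}. Then □s at y so ◇□s at x, so □◇s at x, so ◇s at z, giving w with Rzw and Ryw.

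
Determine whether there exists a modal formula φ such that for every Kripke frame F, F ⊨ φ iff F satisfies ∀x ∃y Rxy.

Yes, by □p → ◇p

The condition is seriality. A defining modal formula is □p → ◇p.
Suppose □p→◇p is valid. At any x set V(p)=W. Then □p at x, so ◇p at x, so x has a successor.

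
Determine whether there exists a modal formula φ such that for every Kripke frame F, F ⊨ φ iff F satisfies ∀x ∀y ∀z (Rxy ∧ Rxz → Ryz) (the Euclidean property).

This is a Sahlqvist condition; the 5 axiom ◇p → □◇p defines it.
Suppose ◇p→□◇p is valid. Take Rxy, Rxz and set V(p)={y}. Then ◇p at x, so □◇p at x, so ◇p at z, so some w with Rzw has p; w=y, i.e. Rzy. By symmetry of the argument, Ryz.

Definable; ◇p → □◇p defines it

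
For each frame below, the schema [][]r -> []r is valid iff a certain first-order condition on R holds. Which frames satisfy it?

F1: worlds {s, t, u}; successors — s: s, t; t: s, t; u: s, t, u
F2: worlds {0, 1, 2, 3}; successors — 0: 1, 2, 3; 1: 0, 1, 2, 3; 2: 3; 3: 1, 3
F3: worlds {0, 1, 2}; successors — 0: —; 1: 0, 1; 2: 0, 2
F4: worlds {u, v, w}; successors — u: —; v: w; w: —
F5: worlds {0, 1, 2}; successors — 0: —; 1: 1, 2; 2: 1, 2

This is the axiom for density; its first-order frame correspondent is forall x forall y (Rxy -> exists z (Rxz & Rzy)).
F1: holds.
F2: holds.
F3: holds.
F4: fails — Rvw but no z with Rvz and Rzw.
F5: holds.

F1, F2, F3, F5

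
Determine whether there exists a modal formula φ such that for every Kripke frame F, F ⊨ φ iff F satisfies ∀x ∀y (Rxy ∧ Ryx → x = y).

No

Any modally definable frame class is closed under surjective bounded morphisms.
The 4-cycle (worlds w0,w1,w2,w3 with w0→w1→w2→w3→w0) is antisymmetric. Sending even-indexed worlds to • and odd-indexed worlds to ∘ is a surjective bounded morphism onto the two-world frame with •↔∘, which is not antisymmetric.
So the class is not modally definable.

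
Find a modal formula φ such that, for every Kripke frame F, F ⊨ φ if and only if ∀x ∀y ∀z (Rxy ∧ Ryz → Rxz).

The condition is transitivity. The 4 schema □p → □□p defines it.

□p → □□p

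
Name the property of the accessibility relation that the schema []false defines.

Emptiness of R

□⊥ is valid iff no world has any successor (otherwise □⊥ fails at any world with one).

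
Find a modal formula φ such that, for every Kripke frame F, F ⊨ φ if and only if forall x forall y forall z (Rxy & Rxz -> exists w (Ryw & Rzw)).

The condition is convergence. The .2 schema ◇□s → □◇s defines it.
Suppose ◇□s→□◇s is valid. Take Rxy, Rxz and set V(s)={w : Ryw}. Then □s at y so ◇□s at x, so □◇s at x, so ◇s at z, giving w with Rzw and Ryw.

◇□s → □◇s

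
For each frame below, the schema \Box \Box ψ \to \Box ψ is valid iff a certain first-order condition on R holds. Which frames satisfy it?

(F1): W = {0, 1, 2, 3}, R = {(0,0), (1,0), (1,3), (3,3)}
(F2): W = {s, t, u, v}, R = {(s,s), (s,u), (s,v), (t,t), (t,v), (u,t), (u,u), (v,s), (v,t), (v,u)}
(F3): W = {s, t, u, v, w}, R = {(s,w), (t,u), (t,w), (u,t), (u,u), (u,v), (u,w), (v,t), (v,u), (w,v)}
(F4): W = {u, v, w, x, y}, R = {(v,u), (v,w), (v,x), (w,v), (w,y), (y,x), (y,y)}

The schema corresponds to density: \forall x \forall y (Rxy \to \exists z (Rxz \wedge Rzy)).
(F1): condition met.
(F2): condition met.
(F3): fails — Rsw but no z with Rsz and Rzw.
(F4): fails — Rvw but no z with Rvz and Rzw.

(F1), (F2)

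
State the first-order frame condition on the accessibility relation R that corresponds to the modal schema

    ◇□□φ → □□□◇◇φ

This is a Sahlqvist (Geach-type) schema ◇^1□^2φ → □^3◇^2φ.
Minimal-valuation argument: fix x; take any y with xR^1y and any z with xR^3z. Set V(φ) to the set of worlds R-reachable from y in exactly 2 steps. Then □^2φ holds at y, so the antecedent holds at x; validity forces ◇^2φ at z, giving a w with zR^2w and yR^2w.
First-order correspondent: ∀x ∀y ∀z ((xRy ∧ xR³z) → ∃w (yR²w ∧ zR²w)).

∀x ∀y ∀z ((xRy ∧ xR³z) → ∃w (yR²w ∧ zR²w))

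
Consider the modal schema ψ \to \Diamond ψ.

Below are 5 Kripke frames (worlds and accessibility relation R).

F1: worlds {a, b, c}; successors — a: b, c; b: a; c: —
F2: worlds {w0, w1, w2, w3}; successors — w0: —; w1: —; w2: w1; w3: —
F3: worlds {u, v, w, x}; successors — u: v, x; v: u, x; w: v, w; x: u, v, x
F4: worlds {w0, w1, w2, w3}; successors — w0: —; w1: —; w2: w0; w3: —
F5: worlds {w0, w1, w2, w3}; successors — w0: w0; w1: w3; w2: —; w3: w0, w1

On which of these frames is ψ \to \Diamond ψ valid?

none

Frame correspondent (Sahlqvist): \forall x \exists w (x = w \wedge xRw) — i.e. a generalized confluence (Geach) condition.
F1: fails — at a but no w with a=w and aRw.
F2: fails — at w0 but no w with w0=w and w0Rw.
F3: fails — at u but no t with u=t and uRt.
F4: fails — at w0 but no w with w0=w and w0Rw.
F5: fails — at w1 but no w with w1=w and w1Rw.
Valid on no frame.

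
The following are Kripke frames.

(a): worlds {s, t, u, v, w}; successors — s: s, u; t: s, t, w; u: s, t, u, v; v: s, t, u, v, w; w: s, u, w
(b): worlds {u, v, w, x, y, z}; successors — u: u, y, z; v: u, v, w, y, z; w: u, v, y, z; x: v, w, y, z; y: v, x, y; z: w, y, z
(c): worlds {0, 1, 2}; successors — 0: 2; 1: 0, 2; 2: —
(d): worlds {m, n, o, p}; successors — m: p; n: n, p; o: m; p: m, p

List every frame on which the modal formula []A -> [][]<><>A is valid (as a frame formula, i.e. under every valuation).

(a), (b), (d)

This is the axiom for a generalized confluence (Geach) condition; its first-order frame correspondent is forall x forall z (x R^2 z -> exists w (xRw & z R^2 w)).
(a): satisfies the condition.
(b): satisfies the condition.
(c): fails — 1R²2 but no w with 1Rw and 2R²w.
(d): satisfies the condition.
Valid on: (a), (b), (d).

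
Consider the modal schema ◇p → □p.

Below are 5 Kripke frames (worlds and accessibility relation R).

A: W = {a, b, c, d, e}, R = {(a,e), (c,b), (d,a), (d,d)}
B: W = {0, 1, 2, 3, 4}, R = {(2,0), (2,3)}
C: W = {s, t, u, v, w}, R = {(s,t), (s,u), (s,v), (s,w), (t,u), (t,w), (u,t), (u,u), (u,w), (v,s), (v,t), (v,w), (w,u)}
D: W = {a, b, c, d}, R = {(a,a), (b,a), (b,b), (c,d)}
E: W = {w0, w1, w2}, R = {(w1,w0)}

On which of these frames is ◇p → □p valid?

Frame correspondent (Sahlqvist): ∀x ∀y ∀z (Rxy ∧ Rxz → y = z) — i.e. partial functionality.
A: fails — d sees both a and d.
B: fails — 2 sees both 0 and 3.
C: fails — s sees both t and u.
D: fails — b sees both a and b.
E: ✓.

E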